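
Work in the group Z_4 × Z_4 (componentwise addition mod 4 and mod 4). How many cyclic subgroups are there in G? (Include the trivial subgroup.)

10

Each element a generates a cyclic subgroup ⟨a⟩; distinct elements may generate the same one (a cyclic group of order d has φ(d) generators).
Cyclic subgroups by order — order 1: 1; order 2: 3; order 4: 6.
Total: 10.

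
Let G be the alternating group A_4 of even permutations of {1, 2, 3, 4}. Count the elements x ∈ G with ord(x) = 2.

The elements of order 2 are: (1 2)(3 4), (1 3)(2 4), (1 4)(2 3).
That's 3.

3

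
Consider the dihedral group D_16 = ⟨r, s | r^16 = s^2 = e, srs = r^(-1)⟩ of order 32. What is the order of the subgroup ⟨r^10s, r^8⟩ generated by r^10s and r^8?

|⟨r^10s⟩| = 2 and |⟨r^8⟩| = 2, so |H| is a multiple of lcm(2, 2) = 2 and divides |G| = 32.
Closing under the operation: H = {e, r^8, r^2s, r^10s}, so |H| = 4.

4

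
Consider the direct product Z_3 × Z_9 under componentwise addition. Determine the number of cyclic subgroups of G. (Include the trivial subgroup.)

8

Group the elements of G by the cyclic subgroup they generate; each cyclic subgroup of order d accounts for φ(d) elements.
Cyclic subgroups by order — order 1: 1; order 3: 4; order 9: 3.
Total: 8.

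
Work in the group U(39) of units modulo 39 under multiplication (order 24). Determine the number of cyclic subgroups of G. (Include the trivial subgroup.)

Each element a generates a cyclic subgroup ⟨a⟩; distinct elements may generate the same one (a cyclic group of order d has φ(d) generators).
Cyclic subgroups by order — order 1: 1; order 2: 3; order 3: 1; order 4: 2; order 6: 3; order 12: 2.
Total: 12.

12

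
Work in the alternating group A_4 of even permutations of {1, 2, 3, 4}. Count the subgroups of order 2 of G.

3

|G| = 12 and 2 | 12, so subgroups of order 2 are possible by Lagrange.
The subgroups of order 2 are: {e, (1 2)(3 4)}; {e, (1 3)(2 4)}; {e, (1 4)(2 3)}.
So G has 3 subgroups of order 2.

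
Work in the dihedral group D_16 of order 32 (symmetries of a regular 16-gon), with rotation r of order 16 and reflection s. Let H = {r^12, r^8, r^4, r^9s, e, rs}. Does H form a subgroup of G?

No

|H| = 6 does not divide |G| = 32, so by Lagrange H is not a subgroup.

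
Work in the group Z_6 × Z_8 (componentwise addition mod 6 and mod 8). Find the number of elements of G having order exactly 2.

3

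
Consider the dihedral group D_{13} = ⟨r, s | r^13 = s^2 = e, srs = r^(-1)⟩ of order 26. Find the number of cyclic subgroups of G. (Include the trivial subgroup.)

A cyclic subgroup of order d is generated by each of its φ(d) elements of order d, so the cyclic subgroups of order d number (#elements of order d)/φ(d).
Cyclic subgroups by order — order 1: 1; order 2: 13; order 13: 1.
Total: 15.

15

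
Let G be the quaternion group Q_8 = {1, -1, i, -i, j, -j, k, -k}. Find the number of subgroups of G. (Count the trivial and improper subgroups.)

|G| = 8, so by Lagrange every subgroup order divides 8. Divisors: 1, 2, 4, 8.
Subgroups by order — order 1: 1; order 2: 1; order 4: 3; order 8: 1.
Total: 1 + 1 + 3 + 1 = 6.

6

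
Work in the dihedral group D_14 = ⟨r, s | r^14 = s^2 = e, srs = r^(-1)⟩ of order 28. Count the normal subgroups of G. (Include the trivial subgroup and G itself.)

7

G has 28 subgroups. Checking conjugation-invariance by order — order 1: 1/1 normal; order 2: 1/15 normal; order 4: 0/7 normal; order 7: 1/1 normal; order 14: 3/3 normal; order 28: 1/1 normal.
Total normal subgroups: 7.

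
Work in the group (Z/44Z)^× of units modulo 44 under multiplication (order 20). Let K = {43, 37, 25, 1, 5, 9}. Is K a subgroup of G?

No

|K| = 6 does not divide |G| = 20, so by Lagrange K is not a subgroup.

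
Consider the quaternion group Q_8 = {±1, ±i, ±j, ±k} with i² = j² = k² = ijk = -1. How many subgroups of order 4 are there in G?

3

|G| = 8 and 4 | 8, so subgroups of order 4 are possible by Lagrange.
The subgroups of order 4 are: {1, -1, i, -i}; {1, -1, j, -j}; {1, -1, k, -k}.
So G has 3 subgroups of order 4.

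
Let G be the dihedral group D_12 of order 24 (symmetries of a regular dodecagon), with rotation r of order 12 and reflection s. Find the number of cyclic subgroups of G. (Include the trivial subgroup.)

18

Group the elements of G by the cyclic subgroup they generate; each cyclic subgroup of order d accounts for φ(d) elements.
Cyclic subgroups by order — order 1: 1; order 2: 13; order 3: 1; order 4: 1; order 6: 1; order 12: 1.
Total: 18.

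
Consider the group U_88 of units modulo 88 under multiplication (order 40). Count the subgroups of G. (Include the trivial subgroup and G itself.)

|G| = 40, so by Lagrange every subgroup order divides 40. Divisors: 1, 2, 4, 5, 8, 10, 20, 40.
Subgroups by order — order 1: 1; order 2: 7; order 4: 7; order 5: 1; order 8: 1; order 10: 7; order 20: 7; order 40: 1.
Total: 1 + 7 + 7 + 1 + 1 + 7 + 7 + 1 = 32.

32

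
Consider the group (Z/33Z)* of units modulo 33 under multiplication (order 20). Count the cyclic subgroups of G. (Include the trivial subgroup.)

A cyclic subgroup of order d is generated by each of its φ(d) elements of order d, so the cyclic subgroups of order d number (#elements of order d)/φ(d).
Cyclic subgroups by order — order 1: 1; order 2: 3; order 5: 1; order 10: 3.
Total: 8.

8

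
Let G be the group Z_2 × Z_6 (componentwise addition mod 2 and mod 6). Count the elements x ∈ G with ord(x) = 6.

6

An element (a,b) has order lcm(ord(a), ord(b)); count pairs with lcm equal to 6.
Enumerating gives 6 such elements.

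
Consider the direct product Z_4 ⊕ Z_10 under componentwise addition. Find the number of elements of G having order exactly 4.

An element (a,b) has order lcm(ord(a), ord(b)); count pairs with lcm equal to 4.
Enumerating gives 4 such elements.

4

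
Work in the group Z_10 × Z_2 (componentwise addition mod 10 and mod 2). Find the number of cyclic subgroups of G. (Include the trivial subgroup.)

8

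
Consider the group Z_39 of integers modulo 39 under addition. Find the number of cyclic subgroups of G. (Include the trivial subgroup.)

4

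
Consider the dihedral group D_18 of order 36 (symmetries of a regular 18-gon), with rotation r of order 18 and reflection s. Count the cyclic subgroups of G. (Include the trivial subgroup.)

Each element a generates a cyclic subgroup ⟨a⟩; distinct elements may generate the same one (a cyclic group of order d has φ(d) generators).
Cyclic subgroups by order — order 1: 1; order 2: 19; order 3: 1; order 6: 1; order 9: 1; order 18: 1.
Total: 24.

24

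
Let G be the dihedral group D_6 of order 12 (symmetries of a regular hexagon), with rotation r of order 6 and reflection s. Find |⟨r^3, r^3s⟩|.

|⟨r^3⟩| = 2 and |⟨r^3s⟩| = 2, so |H| is a multiple of lcm(2, 2) = 2 and divides |G| = 12.
Closing under the operation: H = {e, r^3, s, r^3s}, so |H| = 4.

4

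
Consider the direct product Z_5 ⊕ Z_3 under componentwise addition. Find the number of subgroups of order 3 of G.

1

|G| = 15 and 3 | 15, so subgroups of order 3 are possible by Lagrange.
The subgroups of order 3 are: {(0,0), (0,1), (0,2)}.
So G has 1 subgroup of order 3.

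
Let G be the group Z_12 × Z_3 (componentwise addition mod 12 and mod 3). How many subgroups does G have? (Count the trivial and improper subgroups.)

18

|G| = 36, so by Lagrange every subgroup order divides 36. Divisors: 1, 2, 3, 4, 6, 9, 12, 18, 36.
Subgroups by order — order 1: 1; order 2: 1; order 3: 4; order 4: 1; order 6: 4; order 9: 1; order 12: 4; order 18: 1; order 36: 1.
Total: 1 + 1 + 4 + 1 + 4 + 1 + 4 + 1 + 1 = 18.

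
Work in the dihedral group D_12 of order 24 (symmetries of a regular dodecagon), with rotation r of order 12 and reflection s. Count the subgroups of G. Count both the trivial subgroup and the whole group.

34

|G| = 24, so by Lagrange every subgroup order divides 24. Divisors: 1, 2, 3, 4, 6, 8, 12, 24.
Subgroups by order — order 1: 1; order 2: 13; order 3: 1; order 4: 7; order 6: 5; order 8: 3; order 12: 3; order 24: 1.
Total: 1 + 13 + 1 + 7 + 5 + 3 + 3 + 1 = 34.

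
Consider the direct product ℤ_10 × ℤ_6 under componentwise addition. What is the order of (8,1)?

The order of (8,1) in Z_10 × Z_6 is lcm(ord(8) in Z_10, ord(1) in Z_6).
ord(8) = 5 and ord(1) = 6, so |⟨(8,1)⟩| = lcm(5, 6) = 30.

30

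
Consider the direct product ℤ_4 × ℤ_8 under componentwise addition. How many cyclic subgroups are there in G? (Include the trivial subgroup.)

Group the elements of G by the cyclic subgroup they generate; each cyclic subgroup of order d accounts for φ(d) elements.
Cyclic subgroups by order — order 1: 1; order 2: 3; order 4: 6; order 8: 4.
Total: 14.

14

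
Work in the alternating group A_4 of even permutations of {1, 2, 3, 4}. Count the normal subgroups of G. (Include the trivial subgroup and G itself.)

3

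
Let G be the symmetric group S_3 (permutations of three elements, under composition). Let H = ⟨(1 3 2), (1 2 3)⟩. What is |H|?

3

|⟨(1 3 2)⟩| = 3 and |⟨(1 2 3)⟩| = 3, so |H| is a multiple of lcm(3, 3) = 3 and divides |G| = 6.
Closing under the operation: H = {e, (1 2 3), (1 3 2)}, so |H| = 3.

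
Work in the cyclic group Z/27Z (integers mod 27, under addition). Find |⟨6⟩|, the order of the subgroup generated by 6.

In Z/27Z, the order of an element a is n/gcd(a, n).
gcd(6, 27) = 3, so |⟨6⟩| = 27/3 = 9.

9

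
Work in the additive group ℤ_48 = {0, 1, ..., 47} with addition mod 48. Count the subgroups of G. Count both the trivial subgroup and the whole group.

Subgroups of the cyclic group ℤ_48 correspond bijectively to divisors of 48.
Divisors of 48: 1, 2, 3, 4, 6, 8, 12, 16, 24, 48.
So ℤ_48 has 10 subgroups.

10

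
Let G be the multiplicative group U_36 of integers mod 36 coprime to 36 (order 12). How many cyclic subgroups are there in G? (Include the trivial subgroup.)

Group the elements of G by the cyclic subgroup they generate; each cyclic subgroup of order d accounts for φ(d) elements.
Cyclic subgroups by order — order 1: 1; order 2: 3; order 3: 1; order 6: 3.
Total: 8.

8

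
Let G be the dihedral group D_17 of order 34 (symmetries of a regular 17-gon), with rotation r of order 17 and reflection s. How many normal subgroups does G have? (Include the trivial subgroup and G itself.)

3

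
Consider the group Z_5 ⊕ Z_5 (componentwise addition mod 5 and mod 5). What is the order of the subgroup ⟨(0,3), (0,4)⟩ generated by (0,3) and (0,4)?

5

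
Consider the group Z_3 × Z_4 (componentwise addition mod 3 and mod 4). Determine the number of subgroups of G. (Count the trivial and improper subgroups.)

|G| = 12, so by Lagrange every subgroup order divides 12. Divisors: 1, 2, 3, 4, 6, 12.
Subgroups by order — order 1: 1; order 2: 1; order 3: 1; order 4: 1; order 6: 1; order 12: 1.
Total: 1 + 1 + 1 + 1 + 1 + 1 = 6.

6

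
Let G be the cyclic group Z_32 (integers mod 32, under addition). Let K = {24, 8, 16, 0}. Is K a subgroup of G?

|K| = 4 divides |G| = 32, consistent with Lagrange.
K contains the identity, every element's inverse is in K, and K is closed under +: it is a subgroup.
In fact K = ⟨8⟩.

Yes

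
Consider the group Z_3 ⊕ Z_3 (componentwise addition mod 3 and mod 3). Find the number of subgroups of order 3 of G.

4

|G| = 9 and 3 | 9, so subgroups of order 3 are possible by Lagrange.
The subgroups of order 3 are: {(0,0), (0,1), (0,2)}; {(0,0), (1,0), (2,0)}; {(0,0), (1,1), (2,2)}; {(0,0), (1,2), (2,1)}.
So G has 4 subgroups of order 3.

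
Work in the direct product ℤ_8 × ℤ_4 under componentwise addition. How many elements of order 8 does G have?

An element (a,b) has order lcm(ord(a), ord(b)); count pairs with lcm equal to 8.
Enumerating gives 16 such elements.

16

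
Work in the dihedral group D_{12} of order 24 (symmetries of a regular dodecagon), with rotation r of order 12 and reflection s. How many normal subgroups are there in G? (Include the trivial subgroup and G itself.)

G has 34 subgroups. Checking conjugation-invariance by order — order 1: 1/1 normal; order 2: 1/13 normal; order 3: 1/1 normal; order 4: 1/7 normal; order 6: 1/5 normal; order 8: 0/3 normal; order 12: 3/3 normal; order 24: 1/1 normal.
Total normal subgroups: 9.

9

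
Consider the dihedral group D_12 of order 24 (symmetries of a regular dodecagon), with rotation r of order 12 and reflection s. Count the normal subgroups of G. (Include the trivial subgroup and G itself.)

9

G has 34 subgroups. Checking conjugation-invariance by order — order 1: 1/1 normal; order 2: 1/13 normal; order 3: 1/1 normal; order 4: 1/7 normal; order 6: 1/5 normal; order 8: 0/3 normal; order 12: 3/3 normal; order 24: 1/1 normal.
Total normal subgroups: 9.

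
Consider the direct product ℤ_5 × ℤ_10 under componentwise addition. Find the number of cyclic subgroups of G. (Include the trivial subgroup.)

Each element a generates a cyclic subgroup ⟨a⟩; distinct elements may generate the same one (a cyclic group of order d has φ(d) generators).
Cyclic subgroups by order — order 1: 1; order 2: 1; order 5: 6; order 10: 6.
Total: 14.

14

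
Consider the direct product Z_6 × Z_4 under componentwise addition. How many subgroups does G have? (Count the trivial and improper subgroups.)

|G| = 24, so by Lagrange every subgroup order divides 24. Divisors: 1, 2, 3, 4, 6, 8, 12, 24.
Subgroups by order — order 1: 1; order 2: 3; order 3: 1; order 4: 3; order 6: 3; order 8: 1; order 12: 3; order 24: 1.
Total: 1 + 3 + 1 + 3 + 3 + 1 + 3 + 1 = 16.

16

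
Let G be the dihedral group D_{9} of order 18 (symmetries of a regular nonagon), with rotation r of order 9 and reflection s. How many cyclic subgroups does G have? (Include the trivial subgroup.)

12

Group the elements of G by the cyclic subgroup they generate; each cyclic subgroup of order d accounts for φ(d) elements.
Cyclic subgroups by order — order 1: 1; order 2: 9; order 3: 1; order 9: 1.
Total: 12.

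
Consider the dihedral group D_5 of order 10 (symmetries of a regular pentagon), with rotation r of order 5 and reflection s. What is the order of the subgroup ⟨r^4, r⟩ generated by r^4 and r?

|⟨r^4⟩| = 5 and |⟨r⟩| = 5, so |H| is a multiple of lcm(5, 5) = 5 and divides |G| = 10.
Closing under the operation: H = {e, r, r^2, r^3, r^4}, so |H| = 5.

5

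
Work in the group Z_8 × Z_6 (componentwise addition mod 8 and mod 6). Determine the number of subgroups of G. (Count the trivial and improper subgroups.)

22

|G| = 48, so by Lagrange every subgroup order divides 48. Divisors: 1, 2, 3, 4, 6, 8, 12, 16, 24, 48.
Subgroups by order — order 1: 1; order 2: 3; order 3: 1; order 4: 3; order 6: 3; order 8: 3; order 12: 3; order 16: 1; order 24: 3; order 48: 1.
Total: 1 + 3 + 1 + 3 + 3 + 3 + 3 + 1 + 3 + 1 = 22.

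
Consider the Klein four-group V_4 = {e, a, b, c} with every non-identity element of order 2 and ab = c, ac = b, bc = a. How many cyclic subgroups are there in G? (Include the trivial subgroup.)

4

Group the elements of G by the cyclic subgroup they generate; each cyclic subgroup of order d accounts for φ(d) elements.
Cyclic subgroups by order — order 1: 1; order 2: 3.
Total: 4.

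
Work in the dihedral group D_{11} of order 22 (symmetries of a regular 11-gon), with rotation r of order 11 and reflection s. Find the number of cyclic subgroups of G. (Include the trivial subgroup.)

Group the elements of G by the cyclic subgroup they generate; each cyclic subgroup of order d accounts for φ(d) elements.
Cyclic subgroups by order — order 1: 1; order 2: 11; order 11: 1.
Total: 13.

13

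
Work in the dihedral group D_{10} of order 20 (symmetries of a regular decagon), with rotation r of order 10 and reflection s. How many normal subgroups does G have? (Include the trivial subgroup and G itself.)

7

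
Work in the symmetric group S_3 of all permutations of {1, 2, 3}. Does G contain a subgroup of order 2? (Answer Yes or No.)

Yes

2 | 6. A subgroup of order 2 is {e, (1 2)}.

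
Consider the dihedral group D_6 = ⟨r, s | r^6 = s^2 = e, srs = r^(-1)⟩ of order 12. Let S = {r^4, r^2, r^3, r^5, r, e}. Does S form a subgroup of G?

Yes

|S| = 6 divides |G| = 12, consistent with Lagrange.
S contains the identity, every element's inverse is in S, and S is closed under ·: it is a subgroup.
In fact S = ⟨r^5⟩.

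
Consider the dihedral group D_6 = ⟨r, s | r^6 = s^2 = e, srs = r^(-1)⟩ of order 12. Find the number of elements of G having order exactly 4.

0

No element of G has order 4 (even though 4 | 12).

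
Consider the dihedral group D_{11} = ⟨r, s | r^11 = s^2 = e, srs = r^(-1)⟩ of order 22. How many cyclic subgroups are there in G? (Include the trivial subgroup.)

13

A cyclic subgroup of order d is generated by each of its φ(d) elements of order d, so the cyclic subgroups of order d number (#elements of order d)/φ(d).
Cyclic subgroups by order — order 1: 1; order 2: 11; order 11: 1.
Total: 13.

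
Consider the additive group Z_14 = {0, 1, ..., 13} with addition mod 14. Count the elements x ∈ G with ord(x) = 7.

6

In a cyclic group of order 14, the number of elements of order d (for d | 14) is φ(d).
φ(7) = 6.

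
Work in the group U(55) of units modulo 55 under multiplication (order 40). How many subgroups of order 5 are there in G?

1

|G| = 40 and 5 | 40, so subgroups of order 5 are possible by Lagrange.
The subgroups of order 5 are: {1, 16, 26, 31, 36}.
So G has 1 subgroup of order 5.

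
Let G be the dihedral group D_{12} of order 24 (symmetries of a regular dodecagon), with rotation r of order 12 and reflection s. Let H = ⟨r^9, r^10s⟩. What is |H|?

|⟨r^9⟩| = 4 and |⟨r^10s⟩| = 2, so |H| is a multiple of lcm(4, 2) = 4 and divides |G| = 24.
Closing under the operation: H = {e, r^3, r^6, r^9, rs, r^4s, r^7s, r^10s}, so |H| = 8.

8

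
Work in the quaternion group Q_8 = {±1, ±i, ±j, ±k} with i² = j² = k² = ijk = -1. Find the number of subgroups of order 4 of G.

|G| = 8 and 4 | 8, so subgroups of order 4 are possible by Lagrange.
The subgroups of order 4 are: {1, -1, i, -i}; {1, -1, j, -j}; {1, -1, k, -k}.
So G has 3 subgroups of order 4.

3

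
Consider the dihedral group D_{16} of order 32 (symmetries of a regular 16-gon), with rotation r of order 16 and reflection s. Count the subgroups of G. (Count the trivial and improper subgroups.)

36

|G| = 32, so by Lagrange every subgroup order divides 32. Divisors: 1, 2, 4, 8, 16, 32.
Subgroups by order — order 1: 1; order 2: 17; order 4: 9; order 8: 5; order 16: 3; order 32: 1.
Total: 1 + 17 + 9 + 5 + 3 + 1 = 36.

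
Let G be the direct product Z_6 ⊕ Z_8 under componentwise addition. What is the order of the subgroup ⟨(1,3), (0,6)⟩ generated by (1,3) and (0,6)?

|⟨(1,3)⟩| = 24 and |⟨(0,6)⟩| = 4, so |H| is a multiple of lcm(24, 4) = 24 and divides |G| = 48.
Closing under the operation: H = {(0,0), (0,2), (0,4), (0,6), (1,1), (1,3), (1,5), (1,7), (2,0), (2,2), (2,4), (2,6), (3,1), (3,3), (3,5), (3,7), (4,0), (4,2), (4,4), (4,6), (5,1), (5,3), (5,5), (5,7)}, so |H| = 24.

24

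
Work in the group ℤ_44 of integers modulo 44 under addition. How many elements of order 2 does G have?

1

In a cyclic group of order 44, the number of elements of order d (for d | 44) is φ(d).
φ(2) = 1.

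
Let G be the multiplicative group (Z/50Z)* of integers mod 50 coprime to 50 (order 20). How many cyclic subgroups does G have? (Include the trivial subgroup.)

6

Group the elements of G by the cyclic subgroup they generate; each cyclic subgroup of order d accounts for φ(d) elements.
Cyclic subgroups by order — order 1: 1; order 2: 1; order 4: 1; order 5: 1; order 10: 1; order 20: 1.
Total: 6.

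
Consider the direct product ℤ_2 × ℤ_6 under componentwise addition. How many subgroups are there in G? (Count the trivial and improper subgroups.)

10

|G| = 12, so by Lagrange every subgroup order divides 12. Divisors: 1, 2, 3, 4, 6, 12.
Subgroups by order — order 1: 1; order 2: 3; order 3: 1; order 4: 1; order 6: 3; order 12: 1.
Total: 1 + 3 + 1 + 1 + 3 + 1 = 10.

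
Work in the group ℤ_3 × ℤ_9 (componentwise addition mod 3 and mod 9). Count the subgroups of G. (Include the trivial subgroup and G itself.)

10

|G| = 27, so by Lagrange every subgroup order divides 27. Divisors: 1, 3, 9, 27.
Subgroups by order — order 1: 1; order 3: 4; order 9: 4; order 27: 1.
Total: 1 + 4 + 4 + 1 = 10.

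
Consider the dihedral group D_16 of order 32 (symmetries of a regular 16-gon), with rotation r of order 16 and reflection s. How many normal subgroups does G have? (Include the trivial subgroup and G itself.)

8

G has 36 subgroups. Checking conjugation-invariance by order — order 1: 1/1 normal; order 2: 1/17 normal; order 4: 1/9 normal; order 8: 1/5 normal; order 16: 3/3 normal; order 32: 1/1 normal.
Total normal subgroups: 8.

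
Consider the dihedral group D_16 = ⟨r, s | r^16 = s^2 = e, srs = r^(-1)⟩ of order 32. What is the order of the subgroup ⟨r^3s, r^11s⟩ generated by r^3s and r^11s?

4

|⟨r^3s⟩| = 2 and |⟨r^11s⟩| = 2, so |H| is a multiple of lcm(2, 2) = 2 and divides |G| = 32.
Closing under the operation: H = {e, r^8, r^3s, r^11s}, so |H| = 4.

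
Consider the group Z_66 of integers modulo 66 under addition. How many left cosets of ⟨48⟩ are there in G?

6

|⟨48⟩| = 11 and |G| = 66.
By Lagrange, [G : H] = |G|/|H| = 66/11 = 6.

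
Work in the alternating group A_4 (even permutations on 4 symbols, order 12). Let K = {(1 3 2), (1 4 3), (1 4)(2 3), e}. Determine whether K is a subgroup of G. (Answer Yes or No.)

(1 3 2) ∈ K but its inverse (1 2 3) ∉ K, so K is not a subgroup.

No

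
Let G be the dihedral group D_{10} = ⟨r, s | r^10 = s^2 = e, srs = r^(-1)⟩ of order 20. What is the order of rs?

2

Computing powers of rs: the smallest k with (rs)^k = e is k = 2.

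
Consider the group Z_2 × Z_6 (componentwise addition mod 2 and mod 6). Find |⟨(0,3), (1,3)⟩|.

4

|⟨(0,3)⟩| = 2 and |⟨(1,3)⟩| = 2, so |H| is a multiple of lcm(2, 2) = 2 and divides |G| = 12.
Closing under the operation: H = {(0,0), (0,3), (1,0), (1,3)}, so |H| = 4.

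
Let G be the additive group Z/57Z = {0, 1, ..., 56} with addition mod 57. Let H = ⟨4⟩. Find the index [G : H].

1

|⟨4⟩| = 57 and |G| = 57.
By Lagrange, [G : H] = |G|/|H| = 57/57 = 1.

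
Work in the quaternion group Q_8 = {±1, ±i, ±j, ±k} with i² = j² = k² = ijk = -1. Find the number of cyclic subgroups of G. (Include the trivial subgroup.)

5

Group the elements of G by the cyclic subgroup they generate; each cyclic subgroup of order d accounts for φ(d) elements.
Cyclic subgroups by order — order 1: 1; order 2: 1; order 4: 3.
Total: 5.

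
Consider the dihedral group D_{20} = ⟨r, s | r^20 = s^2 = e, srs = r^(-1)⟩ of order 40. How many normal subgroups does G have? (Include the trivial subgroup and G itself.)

G has 48 subgroups. Checking conjugation-invariance by order — order 1: 1/1 normal; order 2: 1/21 normal; order 4: 1/11 normal; order 5: 1/1 normal; order 8: 0/5 normal; order 10: 1/5 normal; order 20: 3/3 normal; order 40: 1/1 normal.
Total normal subgroups: 9.

9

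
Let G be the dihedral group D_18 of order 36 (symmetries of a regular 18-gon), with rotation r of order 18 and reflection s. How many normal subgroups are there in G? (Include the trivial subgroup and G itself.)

G has 45 subgroups. Checking conjugation-invariance by order — order 1: 1/1 normal; order 2: 1/19 normal; order 3: 1/1 normal; order 4: 0/9 normal; order 6: 1/7 normal; order 9: 1/1 normal; order 12: 0/3 normal; order 18: 3/3 normal; order 36: 1/1 normal.
Total normal subgroups: 9.

9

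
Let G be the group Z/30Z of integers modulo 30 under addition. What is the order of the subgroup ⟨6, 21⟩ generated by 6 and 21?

10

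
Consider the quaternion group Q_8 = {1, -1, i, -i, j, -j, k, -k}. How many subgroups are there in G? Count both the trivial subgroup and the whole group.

|G| = 8, so by Lagrange every subgroup order divides 8. Divisors: 1, 2, 4, 8.
Subgroups by order — order 1: 1; order 2: 1; order 4: 3; order 8: 1.
Total: 1 + 1 + 3 + 1 = 6.

6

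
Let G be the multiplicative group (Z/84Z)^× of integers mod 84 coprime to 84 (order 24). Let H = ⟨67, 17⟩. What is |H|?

12

|⟨67⟩| = 6 and |⟨17⟩| = 6, so |H| is a multiple of lcm(6, 6) = 6 and divides |G| = 24.
Closing under the operation: H = {1, 5, 17, 25, 37, 41, 43, 47, 59, 67, 79, 83}, so |H| = 12.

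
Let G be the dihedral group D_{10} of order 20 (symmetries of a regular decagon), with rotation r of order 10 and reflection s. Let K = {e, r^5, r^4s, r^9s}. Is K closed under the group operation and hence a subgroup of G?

|K| = 4 divides |G| = 20, consistent with Lagrange.
K contains the identity, every element's inverse is in K, and K is closed under ·: it is a subgroup.

Yes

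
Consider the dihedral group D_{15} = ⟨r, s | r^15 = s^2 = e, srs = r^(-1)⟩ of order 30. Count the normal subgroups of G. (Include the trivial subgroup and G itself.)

5

G has 28 subgroups. Checking conjugation-invariance by order — order 1: 1/1 normal; order 2: 0/15 normal; order 3: 1/1 normal; order 5: 1/1 normal; order 6: 0/5 normal; order 10: 0/3 normal; order 15: 1/1 normal; order 30: 1/1 normal.
Total normal subgroups: 5.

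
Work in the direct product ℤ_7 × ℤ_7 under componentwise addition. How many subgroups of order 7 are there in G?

|G| = 49 and 7 | 49, so subgroups of order 7 are possible by Lagrange.
The subgroups of order 7 are: {(0,0), (0,1), (0,2), (0,3), (0,4), (0,5), (0,6)}; {(0,0), (1,0), (2,0), (3,0), (4,0), (5,0), (6,0)}; {(0,0), (1,1), (2,2), (3,3), (4,4), (5,5), (6,6)}; {(0,0), (1,2), (2,4), (3,6), (4,1), (5,3), (6,5)}; … (8 in all).
So G has 8 subgroups of order 7.

8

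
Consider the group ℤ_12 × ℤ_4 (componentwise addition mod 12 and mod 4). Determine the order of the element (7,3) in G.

The order of (7,3) in Z_12 × Z_4 is lcm(ord(7) in Z_12, ord(3) in Z_4).
ord(7) = 12 and ord(3) = 4, so |⟨(7,3)⟩| = lcm(12, 4) = 12.

12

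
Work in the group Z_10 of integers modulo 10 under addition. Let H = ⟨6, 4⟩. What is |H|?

5

|⟨6⟩| = 5 and |⟨4⟩| = 5, so |H| is a multiple of lcm(5, 5) = 5 and divides |G| = 10.
Closing under the operation: H = {0, 2, 4, 6, 8}, so |H| = 5.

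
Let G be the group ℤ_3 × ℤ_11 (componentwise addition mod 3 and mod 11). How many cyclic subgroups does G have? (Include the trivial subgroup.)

4

Group the elements of G by the cyclic subgroup they generate; each cyclic subgroup of order d accounts for φ(d) elements.
Cyclic subgroups by order — order 1: 1; order 3: 1; order 11: 1; order 33: 1.
Total: 4.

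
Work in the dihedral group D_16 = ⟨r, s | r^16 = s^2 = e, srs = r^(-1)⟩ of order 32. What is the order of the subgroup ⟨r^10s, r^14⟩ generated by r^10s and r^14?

|⟨r^10s⟩| = 2 and |⟨r^14⟩| = 8, so |H| is a multiple of lcm(2, 8) = 8 and divides |G| = 32.
Closing under the operation: H = {e, r^2, r^4, r^6, r^8, r^10, r^12, r^14, s, r^2s, r^4s, r^6s, r^8s, r^10s, r^12s, r^14s}, so |H| = 16.

16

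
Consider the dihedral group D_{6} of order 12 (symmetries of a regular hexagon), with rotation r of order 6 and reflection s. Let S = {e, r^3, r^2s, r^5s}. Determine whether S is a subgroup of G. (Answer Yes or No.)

Yes

|S| = 4 divides |G| = 12, consistent with Lagrange.
S contains the identity, every element's inverse is in S, and S is closed under ·: it is a subgroup.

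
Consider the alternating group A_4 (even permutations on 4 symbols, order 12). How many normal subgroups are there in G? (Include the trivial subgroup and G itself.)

3

G has 10 subgroups. Checking conjugation-invariance by order — order 1: 1/1 normal; order 2: 0/3 normal; order 3: 0/4 normal; order 4: 1/1 normal; order 12: 1/1 normal.
Total normal subgroups: 3.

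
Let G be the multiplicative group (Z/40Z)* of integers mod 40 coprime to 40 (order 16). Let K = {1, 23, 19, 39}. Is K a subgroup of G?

No

23 ∈ K but its inverse 7 ∉ K, so K is not a subgroup.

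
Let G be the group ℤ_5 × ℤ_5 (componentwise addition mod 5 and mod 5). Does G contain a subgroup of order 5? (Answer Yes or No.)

Yes

5 | 25. A subgroup of order 5 is {(0,0), (0,1), (0,2), (0,3), (0,4)}.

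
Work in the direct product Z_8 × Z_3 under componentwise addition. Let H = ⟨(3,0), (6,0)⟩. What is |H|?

|⟨(3,0)⟩| = 8 and |⟨(6,0)⟩| = 4, so |H| is a multiple of lcm(8, 4) = 8 and divides |G| = 24.
Closing under the operation: H = {(0,0), (1,0), (2,0), (3,0), (4,0), (5,0), (6,0), (7,0)}, so |H| = 8.

8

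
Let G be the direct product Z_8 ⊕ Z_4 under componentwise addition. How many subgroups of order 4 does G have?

7

|G| = 32 and 4 | 32, so subgroups of order 4 are possible by Lagrange.
The subgroups of order 4 are: {(0,0), (0,1), (0,2), (0,3)}; {(0,0), (0,2), (4,0), (4,2)}; {(0,0), (0,2), (4,1), (4,3)}; {(0,0), (2,0), (4,0), (6,0)}; … (7 in all).
So G has 7 subgroups of order 4.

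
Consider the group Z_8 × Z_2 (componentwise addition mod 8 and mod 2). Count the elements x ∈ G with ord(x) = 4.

4

An element (a,b) has order lcm(ord(a), ord(b)); count pairs with lcm equal to 4.
Enumerating gives 4 such elements.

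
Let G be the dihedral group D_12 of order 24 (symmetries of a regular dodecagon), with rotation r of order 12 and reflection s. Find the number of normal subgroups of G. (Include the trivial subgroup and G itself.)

9

G has 34 subgroups. Checking conjugation-invariance by order — order 1: 1/1 normal; order 2: 1/13 normal; order 3: 1/1 normal; order 4: 1/7 normal; order 6: 1/5 normal; order 8: 0/3 normal; order 12: 3/3 normal; order 24: 1/1 normal.
Total normal subgroups: 9.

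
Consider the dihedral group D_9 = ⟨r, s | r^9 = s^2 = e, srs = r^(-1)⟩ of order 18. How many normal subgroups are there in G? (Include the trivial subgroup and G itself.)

G has 16 subgroups. Checking conjugation-invariance by order — order 1: 1/1 normal; order 2: 0/9 normal; order 3: 1/1 normal; order 6: 0/3 normal; order 9: 1/1 normal; order 18: 1/1 normal.
Total normal subgroups: 4.

4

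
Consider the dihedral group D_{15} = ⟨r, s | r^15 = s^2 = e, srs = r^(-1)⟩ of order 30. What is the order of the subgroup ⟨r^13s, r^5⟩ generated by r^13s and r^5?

|⟨r^13s⟩| = 2 and |⟨r^5⟩| = 3, so |H| is a multiple of lcm(2, 3) = 6 and divides |G| = 30.
Closing under the operation: H = {e, r^5, r^10, r^3s, r^8s, r^13s}, so |H| = 6.

6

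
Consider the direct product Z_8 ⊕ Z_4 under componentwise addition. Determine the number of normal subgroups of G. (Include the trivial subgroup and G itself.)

G is abelian, so every subgroup is normal.
G has 22 subgroups in total, hence 22 normal subgroups.

22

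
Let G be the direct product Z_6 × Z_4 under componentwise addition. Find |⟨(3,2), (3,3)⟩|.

8

|⟨(3,2)⟩| = 2 and |⟨(3,3)⟩| = 4, so |H| is a multiple of lcm(2, 4) = 4 and divides |G| = 24.
Closing under the operation: H = {(0,0), (0,1), (0,2), (0,3), (3,0), (3,1), (3,2), (3,3)}, so |H| = 8.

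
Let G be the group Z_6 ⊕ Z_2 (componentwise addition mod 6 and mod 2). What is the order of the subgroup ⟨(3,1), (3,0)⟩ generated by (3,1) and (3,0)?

|⟨(3,1)⟩| = 2 and |⟨(3,0)⟩| = 2, so |H| is a multiple of lcm(2, 2) = 2 and divides |G| = 12.
Closing under the operation: H = {(0,0), (0,1), (3,0), (3,1)}, so |H| = 4.

4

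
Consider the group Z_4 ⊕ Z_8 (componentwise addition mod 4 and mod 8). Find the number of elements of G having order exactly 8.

An element (a,b) has order lcm(ord(a), ord(b)); count pairs with lcm equal to 8.
Enumerating gives 16 such elements.

16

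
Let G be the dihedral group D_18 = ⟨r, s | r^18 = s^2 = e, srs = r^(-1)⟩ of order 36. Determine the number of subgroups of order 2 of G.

|G| = 36 and 2 | 36, so subgroups of order 2 are possible by Lagrange.
The subgroups of order 2 are: {e, r^10s}; {e, r^11s}; {e, r^12s}; {e, r^13s}; … (19 in all).
So G has 19 subgroups of order 2.

19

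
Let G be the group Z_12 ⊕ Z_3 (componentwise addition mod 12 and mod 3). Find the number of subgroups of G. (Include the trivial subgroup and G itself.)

18

|G| = 36, so by Lagrange every subgroup order divides 36. Divisors: 1, 2, 3, 4, 6, 9, 12, 18, 36.
Subgroups by order — order 1: 1; order 2: 1; order 3: 4; order 4: 1; order 6: 4; order 9: 1; order 12: 4; order 18: 1; order 36: 1.
Total: 1 + 1 + 4 + 1 + 4 + 1 + 4 + 1 + 1 = 18.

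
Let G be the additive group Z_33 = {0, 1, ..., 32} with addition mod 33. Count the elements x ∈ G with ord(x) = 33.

In a cyclic group of order 33, the number of elements of order d (for d | 33) is φ(d).
φ(33) = 20.

20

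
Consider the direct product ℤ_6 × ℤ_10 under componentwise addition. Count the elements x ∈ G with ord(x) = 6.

6

An element (a,b) has order lcm(ord(a), ord(b)); count pairs with lcm equal to 6.
Enumerating gives 6 such elements.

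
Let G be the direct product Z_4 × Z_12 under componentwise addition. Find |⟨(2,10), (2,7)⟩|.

|⟨(2,10)⟩| = 6 and |⟨(2,7)⟩| = 12, so |H| is a multiple of lcm(6, 12) = 12 and divides |G| = 48.
Closing under the operation: H = {(0,0), (0,1), (0,2), (0,3), (0,4), (0,5), (0,6), (0,7), (0,8), (0,9), (0,10), (0,11), (2,0), (2,1), (2,2), (2,3), (2,4), (2,5), (2,6), (2,7), (2,8), (2,9), (2,10), (2,11)}, so |H| = 24.

24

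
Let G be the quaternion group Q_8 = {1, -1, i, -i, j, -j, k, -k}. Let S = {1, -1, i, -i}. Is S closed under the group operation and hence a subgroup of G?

Yes

|S| = 4 divides |G| = 8, consistent with Lagrange.
S contains the identity, every element's inverse is in S, and S is closed under ·: it is a subgroup.
In fact S = ⟨-i⟩.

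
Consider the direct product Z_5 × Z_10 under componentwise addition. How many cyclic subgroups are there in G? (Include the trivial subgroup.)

Group the elements of G by the cyclic subgroup they generate; each cyclic subgroup of order d accounts for φ(d) elements.
Cyclic subgroups by order — order 1: 1; order 2: 1; order 5: 6; order 10: 6.
Total: 14.

14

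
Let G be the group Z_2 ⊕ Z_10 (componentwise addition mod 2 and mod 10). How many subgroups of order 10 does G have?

3

|G| = 20 and 10 | 20, so subgroups of order 10 are possible by Lagrange.
The subgroups of order 10 are: {(0,0), (0,1), (0,2), (0,3), (0,4), (0,5), (0,6), (0,7), (0,8), (0,9)}; {(0,0), (0,2), (0,4), (0,6), (0,8), (1,0), (1,2), (1,4), (1,6), (1,8)}; {(0,0), (0,2), (0,4), (0,6), (0,8), (1,1), (1,3), (1,5), (1,7), (1,9)}.
So G has 3 subgroups of order 10.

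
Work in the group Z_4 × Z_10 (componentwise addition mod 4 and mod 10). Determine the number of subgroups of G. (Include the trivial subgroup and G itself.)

16

|G| = 40, so by Lagrange every subgroup order divides 40. Divisors: 1, 2, 4, 5, 8, 10, 20, 40.
Subgroups by order — order 1: 1; order 2: 3; order 4: 3; order 5: 1; order 8: 1; order 10: 3; order 20: 3; order 40: 1.
Total: 1 + 3 + 3 + 1 + 1 + 3 + 3 + 1 = 16.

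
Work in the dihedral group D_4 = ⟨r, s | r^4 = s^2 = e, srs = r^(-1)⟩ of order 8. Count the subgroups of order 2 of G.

5

|G| = 8 and 2 | 8, so subgroups of order 2 are possible by Lagrange.
The subgroups of order 2 are: {e, r^2}; {e, r^2s}; {e, r^3s}; {e, rs}; … (5 in all).
So G has 5 subgroups of order 2.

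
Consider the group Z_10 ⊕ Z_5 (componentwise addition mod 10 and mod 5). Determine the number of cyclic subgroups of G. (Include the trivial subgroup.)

A cyclic subgroup of order d is generated by each of its φ(d) elements of order d, so the cyclic subgroups of order d number (#elements of order d)/φ(d).
Cyclic subgroups by order — order 1: 1; order 2: 1; order 5: 6; order 10: 6.
Total: 14.

14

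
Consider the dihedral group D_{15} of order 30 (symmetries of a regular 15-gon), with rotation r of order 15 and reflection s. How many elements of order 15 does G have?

8

The elements of order 15 are: r, r^2, r^4, r^7, r^8, r^11, r^13, r^14.
That's 8.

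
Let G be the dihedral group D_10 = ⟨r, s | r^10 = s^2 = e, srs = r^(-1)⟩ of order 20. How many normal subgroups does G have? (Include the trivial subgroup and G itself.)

G has 22 subgroups. Checking conjugation-invariance by order — order 1: 1/1 normal; order 2: 1/11 normal; order 4: 0/5 normal; order 5: 1/1 normal; order 10: 3/3 normal; order 20: 1/1 normal.
Total normal subgroups: 7.

7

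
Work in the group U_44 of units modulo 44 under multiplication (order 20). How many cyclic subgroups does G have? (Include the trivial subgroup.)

8

A cyclic subgroup of order d is generated by each of its φ(d) elements of order d, so the cyclic subgroups of order d number (#elements of order d)/φ(d).
Cyclic subgroups by order — order 1: 1; order 2: 3; order 5: 1; order 10: 3.
Total: 8.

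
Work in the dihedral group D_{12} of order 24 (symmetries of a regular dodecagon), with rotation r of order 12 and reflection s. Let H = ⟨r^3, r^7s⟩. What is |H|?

8

|⟨r^3⟩| = 4 and |⟨r^7s⟩| = 2, so |H| is a multiple of lcm(4, 2) = 4 and divides |G| = 24.
Closing under the operation: H = {e, r^3, r^6, r^9, rs, r^4s, r^7s, r^10s}, so |H| = 8.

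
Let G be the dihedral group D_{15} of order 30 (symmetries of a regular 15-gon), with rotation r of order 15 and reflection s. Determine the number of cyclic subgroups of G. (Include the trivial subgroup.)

Group the elements of G by the cyclic subgroup they generate; each cyclic subgroup of order d accounts for φ(d) elements.
Cyclic subgroups by order — order 1: 1; order 2: 15; order 3: 1; order 5: 1; order 15: 1.
Total: 19.

19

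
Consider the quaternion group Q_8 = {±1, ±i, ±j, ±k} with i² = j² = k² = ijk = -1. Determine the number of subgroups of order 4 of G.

3

|G| = 8 and 4 | 8, so subgroups of order 4 are possible by Lagrange.
The subgroups of order 4 are: {1, -1, i, -i}; {1, -1, j, -j}; {1, -1, k, -k}.
So G has 3 subgroups of order 4.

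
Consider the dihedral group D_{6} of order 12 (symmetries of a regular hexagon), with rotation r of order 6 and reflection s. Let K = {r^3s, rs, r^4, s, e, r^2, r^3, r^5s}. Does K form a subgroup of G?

No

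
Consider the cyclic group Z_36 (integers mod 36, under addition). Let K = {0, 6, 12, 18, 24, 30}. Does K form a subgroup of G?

Yes

|K| = 6 divides |G| = 36, consistent with Lagrange.
K contains the identity, every element's inverse is in K, and K is closed under +: it is a subgroup.
In fact K = ⟨6⟩.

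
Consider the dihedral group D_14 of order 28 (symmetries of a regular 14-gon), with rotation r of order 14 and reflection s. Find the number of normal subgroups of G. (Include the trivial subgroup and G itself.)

7

G has 28 subgroups. Checking conjugation-invariance by order — order 1: 1/1 normal; order 2: 1/15 normal; order 4: 0/7 normal; order 7: 1/1 normal; order 14: 3/3 normal; order 28: 1/1 normal.
Total normal subgroups: 7.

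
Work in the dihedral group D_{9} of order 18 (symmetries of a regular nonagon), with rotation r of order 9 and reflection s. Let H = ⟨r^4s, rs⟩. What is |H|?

|⟨r^4s⟩| = 2 and |⟨rs⟩| = 2, so |H| is a multiple of lcm(2, 2) = 2 and divides |G| = 18.
Closing under the operation: H = {e, r^3, r^6, rs, r^4s, r^7s}, so |H| = 6.

6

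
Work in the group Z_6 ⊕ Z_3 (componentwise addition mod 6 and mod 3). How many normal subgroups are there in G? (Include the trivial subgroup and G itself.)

12

G is abelian, so every subgroup is normal.
G has 12 subgroups in total, hence 12 normal subgroups.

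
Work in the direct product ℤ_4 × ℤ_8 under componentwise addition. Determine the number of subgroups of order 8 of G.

7

|G| = 32 and 8 | 32, so subgroups of order 8 are possible by Lagrange.
The subgroups of order 8 are: {(0,0), (0,1), (0,2), (0,3), (0,4), (0,5), (0,6), (0,7)}; {(0,0), (0,2), (0,4), (0,6), (2,0), (2,2), (2,4), (2,6)}; {(0,0), (0,2), (0,4), (0,6), (2,1), (2,3), (2,5), (2,7)}; {(0,0), (0,4), (1,0), (1,4), (2,0), (2,4), (3,0), (3,4)}; … (7 in all).
So G has 7 subgroups of order 8.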